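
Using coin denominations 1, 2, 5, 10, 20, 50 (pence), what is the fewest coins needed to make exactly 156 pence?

5

Greedy: take as many of the largest coin as possible, then repeat with the remainder.
156 − 3×50→6 − 1×5→1 − 1×1→0
Total coins = 3 + 1 + 1 = 5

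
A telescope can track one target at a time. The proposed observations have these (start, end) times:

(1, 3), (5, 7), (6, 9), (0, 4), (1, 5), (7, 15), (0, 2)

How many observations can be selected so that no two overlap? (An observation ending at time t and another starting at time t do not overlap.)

3

Greedy by earliest finish: after sorting by end time, pick each interval compatible with the last pick.
By end time: (0,2), (1,3), (0,4), (1,5), (5,7), (6,9), (7,15).
Pick (0,2); next start ≥ 2 → (5,7); next start ≥ 7 → (7,15).
Selected 3 observations.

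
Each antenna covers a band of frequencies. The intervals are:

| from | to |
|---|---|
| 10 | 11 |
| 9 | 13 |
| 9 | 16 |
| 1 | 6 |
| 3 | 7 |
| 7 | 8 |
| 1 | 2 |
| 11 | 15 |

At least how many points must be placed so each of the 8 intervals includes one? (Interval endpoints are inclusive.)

Sort by right endpoint; whenever an interval is uncovered, place a point at its right end.
By right end: [1,2]  [1,6]  [3,7]  [7,8]  [10,11]  [9,13]  [11,15]  [9,16]
[1,2] uncovered → point at 2; [3,7] uncovered → point at 7; [10,11] uncovered → point at 11.
Points: 2, 7, 11 (3 total).

3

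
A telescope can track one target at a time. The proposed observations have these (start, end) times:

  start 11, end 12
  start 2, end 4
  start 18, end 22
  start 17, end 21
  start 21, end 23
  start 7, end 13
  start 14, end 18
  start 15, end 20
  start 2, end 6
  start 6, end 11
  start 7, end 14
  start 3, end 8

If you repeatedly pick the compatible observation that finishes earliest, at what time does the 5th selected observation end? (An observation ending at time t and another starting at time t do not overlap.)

22

Sort by end time and greedily take each interval whose start is ≥ the last chosen end.
By end time: (2,4), (2,6), (3,8), (6,11), (11,12), (7,13), (7,14), (14,18), (15,20), (17,21), (18,22), (21,23).
Pick (2,4); next start ≥ 4 → (6,11); next start ≥ 11 → (11,12); next start ≥ 12 → (14,18); next start ≥ 18 → (18,22).
Selected: (2,4) (6,11) (11,12) (14,18) (18,22)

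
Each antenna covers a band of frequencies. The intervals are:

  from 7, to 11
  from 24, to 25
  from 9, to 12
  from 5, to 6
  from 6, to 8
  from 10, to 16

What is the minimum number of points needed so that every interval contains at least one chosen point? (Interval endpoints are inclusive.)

Process intervals by earliest right end; each time one isn't hit yet, stab at its right endpoint.
Sorted: [5,6] [6,8] [7,11] [9,12] [10,16] [24,25]
{[5,6],[6,8]} hit by 6; {[7,11],[9,12],[10,16]} hit by 11; {[24,25]} hit by 25.
Points: 6, 11, 25 (3 total).

3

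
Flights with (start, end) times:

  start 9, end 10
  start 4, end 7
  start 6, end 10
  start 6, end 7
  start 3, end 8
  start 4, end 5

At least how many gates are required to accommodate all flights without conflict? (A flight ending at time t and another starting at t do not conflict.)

4

starts: [3, 4, 4, 6, 6, 9]
ends:   [5, 7, 7, 8, 10, 10]
s3→1 s4→2 s4→3 e5→2 s6→3 s6→4  — peak 4.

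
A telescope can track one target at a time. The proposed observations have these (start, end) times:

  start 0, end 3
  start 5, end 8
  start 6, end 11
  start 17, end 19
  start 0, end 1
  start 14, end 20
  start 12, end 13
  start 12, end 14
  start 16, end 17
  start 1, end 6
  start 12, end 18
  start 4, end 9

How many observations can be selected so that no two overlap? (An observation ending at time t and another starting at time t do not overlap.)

Greedy by earliest finish: after sorting by end time, pick each interval compatible with the last pick.
By end time: (0,1), (0,3), (1,6), (5,8), (4,9), (6,11), (12,13), (12,14), (16,17), (12,18), (17,19), (14,20).
Pick (0,1); next start ≥ 1 → (1,6); next start ≥ 6 → (6,11); next start ≥ 11 → (12,13); next start ≥ 13 → (16,17); next start ≥ 17 → (17,19).
Selected 6 observations.

6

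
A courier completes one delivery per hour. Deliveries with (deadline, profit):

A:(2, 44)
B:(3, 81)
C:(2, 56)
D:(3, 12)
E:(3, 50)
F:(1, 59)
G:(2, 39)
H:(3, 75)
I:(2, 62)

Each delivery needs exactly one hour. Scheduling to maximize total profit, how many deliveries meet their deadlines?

3

Take jobs in profit order; each goes to the latest open slot no later than its deadline.
By profit: B(d3,81), H(d3,75), I(d2,62), F(d1,59), C(d2,56), E(d3,50), A(d2,44), G(d2,39), D(d3,12)
B→slot 3; H→slot 2; I→slot 1; F skipped; C skipped; E skipped; A skipped; G skipped; D skipped.
3 of 9 scheduled.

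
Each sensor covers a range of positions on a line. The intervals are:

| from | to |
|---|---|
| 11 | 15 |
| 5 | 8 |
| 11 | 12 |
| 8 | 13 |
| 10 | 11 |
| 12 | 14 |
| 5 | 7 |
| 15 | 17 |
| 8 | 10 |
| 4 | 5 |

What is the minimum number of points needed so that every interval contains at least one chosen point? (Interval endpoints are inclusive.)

By right end: [4,5]  [5,7]  [5,8]  [8,10]  [10,11]  [11,12]  [8,13]  [12,14]  [11,15]  [15,17]
[4,5] uncovered → point at 5; [8,10] uncovered → point at 10; [11,12] uncovered → point at 12; [15,17] uncovered → point at 17.
Points: 5, 10, 12, 17 (4 total).

4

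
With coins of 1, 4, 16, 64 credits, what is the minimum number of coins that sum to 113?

Use the largest denomination that fits, subtract, and repeat.
113 = 1×64 + 3×16 + 1×1
Total coins = 1 + 3 + 1 = 5

5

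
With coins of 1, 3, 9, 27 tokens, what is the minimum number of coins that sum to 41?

5

41 − 1×27→14 − 1×9→5 − 1×3→2 − 2×1→0
Total coins = 1 + 1 + 1 + 2 = 5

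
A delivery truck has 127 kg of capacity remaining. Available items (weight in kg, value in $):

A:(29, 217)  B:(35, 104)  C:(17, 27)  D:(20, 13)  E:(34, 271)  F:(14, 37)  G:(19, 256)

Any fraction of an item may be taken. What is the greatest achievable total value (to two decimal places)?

Greedy by value/weight ratio, highest first.
Order: G (256/19=13.47) > E (271/34=7.97) > A (217/29=7.48) > B (104/35=2.97) > F (37/14=2.64) > C (27/17=1.59) > D (13/20=0.65)
Fill: take G (19 @ 256) → take E (34 @ 271) → take A (29 @ 217) → take B (35 @ 104) → take 10/14 of F → 26.43; 127/127 used.
Total value = 874.43

874.43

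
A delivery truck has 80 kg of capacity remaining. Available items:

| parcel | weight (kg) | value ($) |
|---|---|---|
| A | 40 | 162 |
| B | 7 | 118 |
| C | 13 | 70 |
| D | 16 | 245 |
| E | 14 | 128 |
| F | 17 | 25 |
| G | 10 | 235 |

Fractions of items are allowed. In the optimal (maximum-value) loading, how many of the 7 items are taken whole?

Order: G (235/10=23.50) > B (118/7=16.86) > D (245/16=15.31) > E (128/14=9.14) > C (70/13=5.38) > A (162/40=4.05) > F (25/17=1.47)
Fill: take G (10 @ 235) → take B (7 @ 118) → take D (16 @ 245) → take E (14 @ 128) → take C (13 @ 70) → take 20/40 of A → 81.00; 80/80 used.
5 item(s) taken whole; one partial (take 20/40 of A).

5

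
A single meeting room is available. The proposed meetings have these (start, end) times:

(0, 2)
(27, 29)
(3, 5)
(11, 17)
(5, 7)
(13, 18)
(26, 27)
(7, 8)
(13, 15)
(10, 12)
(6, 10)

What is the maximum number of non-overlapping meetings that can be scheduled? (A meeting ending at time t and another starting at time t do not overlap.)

Sorted by end: (0,2)  (3,5)  (5,7)  (7,8)  (6,10)  (10,12)  (13,15)  (11,17)  (13,18)  (26,27)  (27,29)
take (0,2); take (3,5); take (5,7); take (7,8); take (10,12); take (13,15); take (26,27); take (27,29).
Selected 8 meetings.

8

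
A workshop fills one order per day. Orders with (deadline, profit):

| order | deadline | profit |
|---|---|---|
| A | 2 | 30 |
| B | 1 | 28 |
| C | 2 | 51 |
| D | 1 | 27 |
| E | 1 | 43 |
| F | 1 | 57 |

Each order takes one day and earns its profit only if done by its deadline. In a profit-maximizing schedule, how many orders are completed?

Profit order: F=57 C=51 E=43 A=30 B=28 D=27
Assign: F→slot 1, C→slot 2, E skipped, A skipped, B skipped, D skipped.
Slots: [1:F] [2:C]
2 of 6 scheduled.

2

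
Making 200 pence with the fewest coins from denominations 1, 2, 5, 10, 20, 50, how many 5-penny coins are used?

200 = 4×50
Count of 5: 0

0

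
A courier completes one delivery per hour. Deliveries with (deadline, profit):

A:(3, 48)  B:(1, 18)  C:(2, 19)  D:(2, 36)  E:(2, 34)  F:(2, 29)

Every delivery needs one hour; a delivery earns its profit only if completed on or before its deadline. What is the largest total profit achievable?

118

Take jobs in profit order; each goes to the latest open slot no later than its deadline.
By profit: A(d3,48), D(d2,36), E(d2,34), F(d2,29), C(d2,19), B(d1,18)
A→slot 3; D→slot 2; E→slot 1; F skipped; C skipped; B skipped.
Profit = 34 + 36 + 48 = 118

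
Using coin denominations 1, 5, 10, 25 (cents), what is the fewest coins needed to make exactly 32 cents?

4

32 − 1×25→7 − 1×5→2 − 2×1→0
Total coins = 1 + 1 + 2 = 4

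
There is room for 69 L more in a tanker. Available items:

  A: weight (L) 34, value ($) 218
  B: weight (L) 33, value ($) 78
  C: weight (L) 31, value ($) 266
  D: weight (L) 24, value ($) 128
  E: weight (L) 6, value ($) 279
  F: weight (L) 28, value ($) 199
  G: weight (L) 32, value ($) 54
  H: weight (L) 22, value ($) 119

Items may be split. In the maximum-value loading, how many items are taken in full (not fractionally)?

Sort by value per unit weight and fill in that order.
Order: E (279/6=46.50) > C (266/31=8.58) > F (199/28=7.11) > A (218/34=6.41) > H (119/22=5.41) > D (128/24=5.33) > B (78/33=2.36) > G (54/32=1.69)
Fill: take E (6 @ 279) → take C (31 @ 266) → take F (28 @ 199) → take 4/34 of A → 25.65; 69/69 used.
3 item(s) taken whole; one partial (take 4/34 of A).

3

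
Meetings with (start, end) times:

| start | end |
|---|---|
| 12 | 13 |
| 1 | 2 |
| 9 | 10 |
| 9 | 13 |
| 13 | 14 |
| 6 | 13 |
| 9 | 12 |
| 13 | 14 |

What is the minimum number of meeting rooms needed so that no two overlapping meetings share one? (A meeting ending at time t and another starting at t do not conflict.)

starts: [1, 6, 9, 9, 9, 12, 13, 13]
ends:   [2, 10, 12, 13, 13, 13, 14, 14]
s1→1 e2→0 s6→1 s9→2 s9→3 s9→4  — peak 4.

4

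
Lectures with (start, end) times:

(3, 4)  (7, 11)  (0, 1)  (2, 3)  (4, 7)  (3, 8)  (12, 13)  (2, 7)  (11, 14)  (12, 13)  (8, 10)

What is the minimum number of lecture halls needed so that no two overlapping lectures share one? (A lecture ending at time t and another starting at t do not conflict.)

The answer is the maximum number of intervals overlapping at any instant.
Events (time:±→running): 0:+→1 1:-→0 2:+→1 2:+→2 3:-→1 3:+→2 3:+→3 … peak 3.

3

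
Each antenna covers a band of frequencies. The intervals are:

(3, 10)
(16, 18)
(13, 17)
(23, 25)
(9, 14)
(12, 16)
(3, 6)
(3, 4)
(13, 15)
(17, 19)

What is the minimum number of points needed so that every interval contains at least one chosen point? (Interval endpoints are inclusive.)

Process intervals by earliest right end; each time one isn't hit yet, stab at its right endpoint.
Sorted: [3,4] [3,6] [3,10] [9,14] [13,15] [12,16] [13,17] [16,18] [17,19] [23,25]
{[3,4],[3,6],[3,10]} hit by 4; {[9,14],[13,15],[12,16],[13,17]} hit by 14; {[16,18],[17,19]} hit by 18; {[23,25]} hit by 25.
Points: 4, 14, 18, 25 (4 total).

4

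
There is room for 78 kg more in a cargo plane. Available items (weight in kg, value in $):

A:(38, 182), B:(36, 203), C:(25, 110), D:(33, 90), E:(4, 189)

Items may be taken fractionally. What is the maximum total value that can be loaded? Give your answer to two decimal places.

Ratios (sorted): E 47.25, B 5.64, A 4.79, C 4.40, D 2.73
take E (4 @ 189); take B (36 @ 203); take A (38 @ 182). Capacity used 78/78.
Total value = 574.00

574.00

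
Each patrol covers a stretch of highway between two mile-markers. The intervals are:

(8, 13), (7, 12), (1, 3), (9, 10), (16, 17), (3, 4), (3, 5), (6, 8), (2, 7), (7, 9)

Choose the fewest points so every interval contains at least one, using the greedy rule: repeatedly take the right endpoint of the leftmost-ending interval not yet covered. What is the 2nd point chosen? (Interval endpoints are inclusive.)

Sorted: [1,3] [3,4] [3,5] [2,7] [6,8] [7,9] [9,10] [7,12] [8,13] [16,17]
{[1,3],[3,4],[3,5],[2,7]} hit by 3; {[6,8],[7,9]} hit by 8; {[9,10],[7,12],[8,13]} hit by 10; {[16,17]} hit by 17.
Points: 3, 8, 10, 17 (4 total).

8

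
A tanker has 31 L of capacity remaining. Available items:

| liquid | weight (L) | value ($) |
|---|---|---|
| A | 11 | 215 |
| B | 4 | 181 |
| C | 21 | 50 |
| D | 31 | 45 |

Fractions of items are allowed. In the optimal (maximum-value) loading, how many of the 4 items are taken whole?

2

Sort by value per unit weight and fill in that order.
Ratios (sorted): B 45.25, A 19.55, C 2.38, D 1.45
take B (4 @ 181); take A (11 @ 215); take 16/21 of C → 38.10. Capacity used 31/31.
2 item(s) taken whole; one partial (take 16/21 of C).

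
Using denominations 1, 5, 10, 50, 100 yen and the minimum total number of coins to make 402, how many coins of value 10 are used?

Use the largest denomination that fits, subtract, and repeat.
402 − 4×100→2 − 2×1→0
Count of 10: 0

0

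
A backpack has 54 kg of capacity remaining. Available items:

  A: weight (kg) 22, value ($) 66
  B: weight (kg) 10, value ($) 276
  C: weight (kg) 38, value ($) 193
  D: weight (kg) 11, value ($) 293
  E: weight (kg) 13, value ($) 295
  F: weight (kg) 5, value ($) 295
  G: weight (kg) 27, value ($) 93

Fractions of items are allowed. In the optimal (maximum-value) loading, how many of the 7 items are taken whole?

Ratios (sorted): F 59.00, B 27.60, D 26.64, E 22.69, C 5.08, G 3.44, A 3.00
take F (5 @ 295); take B (10 @ 276); take D (11 @ 293); take E (13 @ 295); take 15/38 of C → 76.18. Capacity used 54/54.
4 item(s) taken whole; one partial (take 15/38 of C).

4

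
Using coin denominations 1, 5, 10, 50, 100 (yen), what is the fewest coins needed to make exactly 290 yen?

Greedy: take as many of the largest coin as possible, then repeat with the remainder.
290 = 2×100 + 1×50 + 4×10
Total coins = 2 + 1 + 4 = 7

7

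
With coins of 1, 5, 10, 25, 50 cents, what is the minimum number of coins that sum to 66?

4

Greedy: take as many of the largest coin as possible, then repeat with the remainder.
66 = 1×50 + 1×10 + 1×5 + 1×1
Total coins = 1 + 1 + 1 + 1 = 4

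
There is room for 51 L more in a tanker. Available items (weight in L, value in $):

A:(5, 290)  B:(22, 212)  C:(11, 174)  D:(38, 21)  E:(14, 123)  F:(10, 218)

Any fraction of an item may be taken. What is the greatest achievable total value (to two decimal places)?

Greedy by value/weight ratio, highest first.
Order: A (290/5=58.00) > F (218/10=21.80) > C (174/11=15.82) > B (212/22=9.64) > E (123/14=8.79) > D (21/38=0.55)
Fill: take A (5 @ 290) → take F (10 @ 218) → take C (11 @ 174) → take B (22 @ 212) → take 3/14 of E → 26.36; 51/51 used.
Total value = 920.36

920.36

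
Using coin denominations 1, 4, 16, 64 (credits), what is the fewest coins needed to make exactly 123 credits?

123 = 1×64 + 3×16 + 2×4 + 3×1
Total coins = 1 + 3 + 2 + 3 = 9

9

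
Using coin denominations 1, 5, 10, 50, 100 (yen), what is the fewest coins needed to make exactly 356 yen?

6

Greedy: take as many of the largest coin as possible, then repeat with the remainder.
356 = 3×100 + 1×50 + 1×5 + 1×1
Total coins = 3 + 1 + 1 + 1 = 6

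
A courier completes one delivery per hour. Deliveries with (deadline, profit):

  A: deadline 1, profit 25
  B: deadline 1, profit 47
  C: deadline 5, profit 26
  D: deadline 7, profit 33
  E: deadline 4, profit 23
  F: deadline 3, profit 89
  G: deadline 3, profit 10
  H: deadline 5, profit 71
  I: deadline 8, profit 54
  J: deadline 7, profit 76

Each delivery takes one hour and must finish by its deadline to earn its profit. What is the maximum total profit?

419

Profit order: F=89 J=76 H=71 I=54 B=47 D=33 C=26 A=25 E=23 G=10
Assign: F→slot 3, J→slot 7, H→slot 5, I→slot 8, B→slot 1, D→slot 6, C→slot 4, A skipped, E→slot 2, G skipped.
Slots: [1:B] [2:E] [3:F] [4:C] [5:H] [6:D] [7:J] [8:I]
Profit = 47 + 23 + 89 + 26 + 71 + 33 + 76 + 54 = 419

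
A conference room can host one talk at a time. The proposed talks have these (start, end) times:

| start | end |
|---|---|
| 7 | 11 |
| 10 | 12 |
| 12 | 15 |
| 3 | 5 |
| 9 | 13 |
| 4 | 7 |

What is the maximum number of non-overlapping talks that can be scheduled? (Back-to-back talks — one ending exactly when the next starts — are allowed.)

3

Sort by end time and greedily take each interval whose start is ≥ the last chosen end.
By end time: (3,5), (4,7), (7,11), (10,12), (9,13), (12,15).
Pick (3,5); next start ≥ 5 → (7,11); next start ≥ 11 → (12,15).
Selected 3 talks.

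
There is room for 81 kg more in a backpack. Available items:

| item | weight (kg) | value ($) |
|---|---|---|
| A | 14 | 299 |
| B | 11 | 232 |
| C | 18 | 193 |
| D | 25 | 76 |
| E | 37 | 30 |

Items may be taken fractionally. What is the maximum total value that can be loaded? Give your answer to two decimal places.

Order: A (299/14=21.36) > B (232/11=21.09) > C (193/18=10.72) > D (76/25=3.04) > E (30/37=0.81)
Fill: take A (14 @ 299) → take B (11 @ 232) → take C (18 @ 193) → take D (25 @ 76) → take 13/37 of E → 10.54; 81/81 used.
Total value = 810.54

810.54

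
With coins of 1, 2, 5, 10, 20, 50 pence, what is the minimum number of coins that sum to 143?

143 − 2×50→43 − 2×20→3 − 1×2→1 − 1×1→0
Total coins = 2 + 2 + 1 + 1 = 6

6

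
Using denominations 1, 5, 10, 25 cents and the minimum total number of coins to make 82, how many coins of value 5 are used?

1

Use the largest denomination that fits, subtract, and repeat.
82 = 3×25 + 1×5 + 2×1
Count of 5: 1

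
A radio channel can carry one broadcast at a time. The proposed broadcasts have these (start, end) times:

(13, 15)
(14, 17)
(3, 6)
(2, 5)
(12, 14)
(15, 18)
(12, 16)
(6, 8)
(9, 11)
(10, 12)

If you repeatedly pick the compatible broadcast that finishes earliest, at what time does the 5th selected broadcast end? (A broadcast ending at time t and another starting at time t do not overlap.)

Sorted by end: (2,5)  (3,6)  (6,8)  (9,11)  (10,12)  (12,14)  (13,15)  (12,16)  (14,17)  (15,18)
take (2,5); skip (3,6); take (6,8); take (9,11); skip (10,12); take (12,14); skip (12,16); take (14,17); skip (15,18).
Selected: (2,5) (6,8) (9,11) (12,14) (14,17)

17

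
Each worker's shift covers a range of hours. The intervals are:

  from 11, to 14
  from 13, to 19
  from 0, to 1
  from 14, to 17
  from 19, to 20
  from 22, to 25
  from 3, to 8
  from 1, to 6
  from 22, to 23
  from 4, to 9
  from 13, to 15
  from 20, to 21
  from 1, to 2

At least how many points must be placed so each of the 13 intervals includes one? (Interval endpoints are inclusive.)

Process intervals by earliest right end; each time one isn't hit yet, stab at its right endpoint.
By right end: [0,1]  [1,2]  [1,6]  [3,8]  [4,9]  [11,14]  [13,15]  [14,17]  [13,19]  [19,20]  [20,21]  [22,23]  [22,25]
[0,1] uncovered → point at 1; [3,8] uncovered → point at 8; [11,14] uncovered → point at 14; [19,20] uncovered → point at 20; [22,23] uncovered → point at 23.
Points: 1, 8, 14, 20, 23 (5 total).

5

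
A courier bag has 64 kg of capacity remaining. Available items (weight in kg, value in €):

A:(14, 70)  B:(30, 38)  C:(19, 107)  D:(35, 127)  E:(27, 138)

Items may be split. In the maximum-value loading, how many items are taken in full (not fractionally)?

Greedy by value/weight ratio, highest first.
Order: C (107/19=5.63) > E (138/27=5.11) > A (70/14=5.00) > D (127/35=3.63) > B (38/30=1.27)
Fill: take C (19 @ 107) → take E (27 @ 138) → take A (14 @ 70) → take 4/35 of D → 14.51; 64/64 used.
3 item(s) taken whole; one partial (take 4/35 of D).

3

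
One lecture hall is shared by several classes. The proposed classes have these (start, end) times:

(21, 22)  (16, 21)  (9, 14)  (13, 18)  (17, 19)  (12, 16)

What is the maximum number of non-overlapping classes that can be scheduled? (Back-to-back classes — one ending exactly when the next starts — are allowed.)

3

Order by finish time; keep every interval that doesn't clash with the previous kept one.
Sorted by end: (9,14)  (12,16)  (13,18)  (17,19)  (16,21)  (21,22)
take (9,14); take (17,19); take (21,22).
Selected 3 classes.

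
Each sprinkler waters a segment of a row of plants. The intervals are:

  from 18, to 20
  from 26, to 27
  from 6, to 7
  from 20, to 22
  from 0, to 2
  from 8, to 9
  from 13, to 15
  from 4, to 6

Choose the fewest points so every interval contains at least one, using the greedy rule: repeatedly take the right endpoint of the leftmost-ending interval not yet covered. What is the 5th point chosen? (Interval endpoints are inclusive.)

20

Sort by right endpoint; whenever an interval is uncovered, place a point at its right end.
By right end: [0,2]  [4,6]  [6,7]  [8,9]  [13,15]  [18,20]  [20,22]  [26,27]
[0,2] uncovered → point at 2; [4,6] uncovered → point at 6; [8,9] uncovered → point at 9; [13,15] uncovered → point at 15; [18,20] uncovered → point at 20; [26,27] uncovered → point at 27.
Points: 2, 6, 9, 15, 20, 27 (6 total).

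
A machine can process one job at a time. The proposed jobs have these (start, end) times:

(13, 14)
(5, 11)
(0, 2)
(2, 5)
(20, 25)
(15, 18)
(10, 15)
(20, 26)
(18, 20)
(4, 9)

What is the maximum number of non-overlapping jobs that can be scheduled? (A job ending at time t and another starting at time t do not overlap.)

7

By end time: (0,2), (2,5), (4,9), (5,11), (13,14), (10,15), (15,18), (18,20), (20,25), (20,26).
Pick (0,2); next start ≥ 2 → (2,5); next start ≥ 5 → (5,11); next start ≥ 11 → (13,14); next start ≥ 14 → (15,18); next start ≥ 18 → (18,20); next start ≥ 20 → (20,25).
Selected 7 jobs.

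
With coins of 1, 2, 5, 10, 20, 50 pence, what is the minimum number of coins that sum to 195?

6

Use the largest denomination that fits, subtract, and repeat.
195 = 3×50 + 2×20 + 1×5
Total coins = 3 + 2 + 1 = 6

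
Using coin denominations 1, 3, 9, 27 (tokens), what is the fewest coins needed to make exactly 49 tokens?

5

49 − 1×27→22 − 2×9→4 − 1×3→1 − 1×1→0
Total coins = 1 + 2 + 1 + 1 = 5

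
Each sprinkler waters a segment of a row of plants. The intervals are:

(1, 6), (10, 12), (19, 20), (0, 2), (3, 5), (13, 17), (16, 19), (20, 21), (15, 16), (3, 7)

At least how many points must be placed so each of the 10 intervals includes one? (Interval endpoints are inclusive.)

5

Process intervals by earliest right end; each time one isn't hit yet, stab at its right endpoint.
By right end: [0,2]  [3,5]  [1,6]  [3,7]  [10,12]  [15,16]  [13,17]  [16,19]  [19,20]  [20,21]
[0,2] uncovered → point at 2; [3,5] uncovered → point at 5; [10,12] uncovered → point at 12; [15,16] uncovered → point at 16; [19,20] uncovered → point at 20.
Points: 2, 5, 12, 16, 20 (5 total).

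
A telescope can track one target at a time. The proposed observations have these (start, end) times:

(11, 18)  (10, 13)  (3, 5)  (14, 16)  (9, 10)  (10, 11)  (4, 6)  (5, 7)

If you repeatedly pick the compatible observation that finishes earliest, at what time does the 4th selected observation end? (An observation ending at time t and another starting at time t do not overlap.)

11

Greedy by earliest finish: after sorting by end time, pick each interval compatible with the last pick.
By end time: (3,5), (4,6), (5,7), (9,10), (10,11), (10,13), (14,16), (11,18).
Pick (3,5); next start ≥ 5 → (5,7); next start ≥ 7 → (9,10); next start ≥ 10 → (10,11); next start ≥ 11 → (14,16).
Selected: (3,5) (5,7) (9,10) (10,11) (14,16)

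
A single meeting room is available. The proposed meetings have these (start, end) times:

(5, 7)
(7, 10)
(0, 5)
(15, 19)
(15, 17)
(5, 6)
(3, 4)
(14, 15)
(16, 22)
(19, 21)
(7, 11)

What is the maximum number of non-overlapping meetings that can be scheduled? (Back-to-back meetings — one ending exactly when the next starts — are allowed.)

6

By end time: (3,4), (0,5), (5,6), (5,7), (7,10), (7,11), (14,15), (15,17), (15,19), (19,21), (16,22).
Pick (3,4); next start ≥ 4 → (5,6); next start ≥ 6 → (7,10); next start ≥ 10 → (14,15); next start ≥ 15 → (15,17); next start ≥ 17 → (19,21).
Selected 6 meetings.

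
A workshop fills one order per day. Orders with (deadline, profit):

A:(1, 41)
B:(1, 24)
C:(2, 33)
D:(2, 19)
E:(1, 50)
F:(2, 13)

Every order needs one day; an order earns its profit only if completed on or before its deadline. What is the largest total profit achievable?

Sort by profit descending; place each in the latest free slot ≤ its deadline.
By profit: E(d1,50), A(d1,41), C(d2,33), B(d1,24), D(d2,19), F(d2,13)
E→slot 1; A skipped; C→slot 2; B skipped; D skipped; F skipped.
Profit = 50 + 33 = 83

83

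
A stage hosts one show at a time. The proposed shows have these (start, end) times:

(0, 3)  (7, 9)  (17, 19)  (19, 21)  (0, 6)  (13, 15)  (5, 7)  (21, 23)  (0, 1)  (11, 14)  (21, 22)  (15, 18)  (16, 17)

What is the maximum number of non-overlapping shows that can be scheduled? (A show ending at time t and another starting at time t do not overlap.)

Greedy by earliest finish: after sorting by end time, pick each interval compatible with the last pick.
Sorted by end: (0,1)  (0,3)  (0,6)  (5,7)  (7,9)  (11,14)  (13,15)  (16,17)  (15,18)  (17,19)  (19,21)  (21,22)  (21,23)
take (0,1); skip (0,3); skip (0,6); take (5,7); take (7,9); take (11,14); skip (13,15); take (16,17); take (17,19); take (19,21); take (21,22).
Selected 8 shows.

8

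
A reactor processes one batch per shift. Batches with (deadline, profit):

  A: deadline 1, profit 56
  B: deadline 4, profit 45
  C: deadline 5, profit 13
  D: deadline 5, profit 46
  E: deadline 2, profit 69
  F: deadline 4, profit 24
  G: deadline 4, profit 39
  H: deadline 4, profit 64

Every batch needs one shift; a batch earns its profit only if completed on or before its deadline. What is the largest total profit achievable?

Profit order: E=69 H=64 A=56 D=46 B=45 G=39 F=24 C=13
Assign: E→slot 2, H→slot 4, A→slot 1, D→slot 5, B→slot 3, G skipped, F skipped, C skipped.
Slots: [1:A] [2:E] [3:B] [4:H] [5:D]
Profit = 56 + 69 + 45 + 64 + 46 = 280

280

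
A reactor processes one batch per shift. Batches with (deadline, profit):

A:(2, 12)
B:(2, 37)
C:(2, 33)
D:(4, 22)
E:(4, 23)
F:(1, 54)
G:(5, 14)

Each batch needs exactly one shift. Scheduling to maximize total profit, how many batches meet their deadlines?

Profit order: F=54 B=37 C=33 E=23 D=22 G=14 A=12
Assign: F→slot 1, B→slot 2, C skipped, E→slot 4, D→slot 3, G→slot 5, A skipped.
Slots: [1:F] [2:B] [3:D] [4:E] [5:G]
5 of 7 scheduled.

5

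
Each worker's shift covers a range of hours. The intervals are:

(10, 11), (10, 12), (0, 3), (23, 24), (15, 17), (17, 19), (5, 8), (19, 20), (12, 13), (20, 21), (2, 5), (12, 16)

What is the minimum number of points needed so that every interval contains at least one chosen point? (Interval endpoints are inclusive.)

7

Sorted: [0,3] [2,5] [5,8] [10,11] [10,12] [12,13] [12,16] [15,17] [17,19] [19,20] [20,21] [23,24]
{[0,3],[2,5]} hit by 3; {[5,8]} hit by 8; {[10,11],[10,12]} hit by 11; {[12,13],[12,16]} hit by 13; {[15,17],[17,19]} hit by 17; {[19,20],[20,21]} hit by 20; {[23,24]} hit by 24.
Points: 3, 8, 11, 13, 17, 20, 24 (7 total).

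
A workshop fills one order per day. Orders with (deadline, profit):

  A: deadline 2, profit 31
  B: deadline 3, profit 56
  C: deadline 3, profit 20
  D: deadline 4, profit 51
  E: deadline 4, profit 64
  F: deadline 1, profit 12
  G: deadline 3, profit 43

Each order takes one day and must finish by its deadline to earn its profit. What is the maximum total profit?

214

Profit order: E=64 B=56 D=51 G=43 A=31 C=20 F=12
Assign: E→slot 4, B→slot 3, D→slot 2, G→slot 1, A skipped, C skipped, F skipped.
Slots: [1:G] [2:D] [3:B] [4:E]
Profit = 43 + 51 + 56 + 64 = 214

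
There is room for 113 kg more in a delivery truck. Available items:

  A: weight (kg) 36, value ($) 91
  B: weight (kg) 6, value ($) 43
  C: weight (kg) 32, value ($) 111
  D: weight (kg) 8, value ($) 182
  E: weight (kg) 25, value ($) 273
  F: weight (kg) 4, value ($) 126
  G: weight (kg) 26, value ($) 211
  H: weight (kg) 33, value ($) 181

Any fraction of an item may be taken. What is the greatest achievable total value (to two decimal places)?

1054.16

Greedy by value/weight ratio, highest first.
Ratios (sorted): F 31.50, D 22.75, E 10.92, G 8.12, B 7.17, H 5.48, C 3.47, A 2.53
take F (4 @ 126); take D (8 @ 182); take E (25 @ 273); take G (26 @ 211); take B (6 @ 43); take H (33 @ 181); take 11/32 of C → 38.16. Capacity used 113/113.
Total value = 1054.16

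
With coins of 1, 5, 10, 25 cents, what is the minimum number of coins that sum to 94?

9

Use the largest denomination that fits, subtract, and repeat.
94 = 3×25 + 1×10 + 1×5 + 4×1
Total coins = 3 + 1 + 1 + 4 = 9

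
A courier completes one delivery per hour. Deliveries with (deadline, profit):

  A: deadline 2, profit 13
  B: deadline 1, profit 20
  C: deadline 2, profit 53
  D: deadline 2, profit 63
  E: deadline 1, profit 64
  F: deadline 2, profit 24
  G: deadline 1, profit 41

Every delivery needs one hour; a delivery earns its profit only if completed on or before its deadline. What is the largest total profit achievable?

Sort by profit descending; place each in the latest free slot ≤ its deadline.
Profit order: E=64 D=63 C=53 G=41 F=24 B=20 A=13
Assign: E→slot 1, D→slot 2, C skipped, G skipped, F skipped, B skipped, A skipped.
Slots: [1:E] [2:D]
Profit = 64 + 63 = 127

127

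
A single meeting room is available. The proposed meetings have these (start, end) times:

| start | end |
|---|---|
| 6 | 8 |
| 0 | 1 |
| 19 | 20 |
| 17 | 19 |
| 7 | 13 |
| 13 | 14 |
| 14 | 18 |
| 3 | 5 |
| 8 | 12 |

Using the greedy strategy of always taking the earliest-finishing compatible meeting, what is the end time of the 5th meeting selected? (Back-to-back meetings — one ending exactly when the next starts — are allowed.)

14

By end time: (0,1), (3,5), (6,8), (8,12), (7,13), (13,14), (14,18), (17,19), (19,20).
Pick (0,1); next start ≥ 1 → (3,5); next start ≥ 5 → (6,8); next start ≥ 8 → (8,12); next start ≥ 12 → (13,14); next start ≥ 14 → (14,18); next start ≥ 18 → (19,20).
Selected: (0,1) (3,5) (6,8) (8,12) (13,14) (14,18) (19,20)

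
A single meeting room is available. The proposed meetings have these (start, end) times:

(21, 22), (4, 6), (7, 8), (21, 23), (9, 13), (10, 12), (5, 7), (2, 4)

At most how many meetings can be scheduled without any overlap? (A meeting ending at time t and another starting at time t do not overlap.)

By end time: (2,4), (4,6), (5,7), (7,8), (10,12), (9,13), (21,22), (21,23).
Pick (2,4); next start ≥ 4 → (4,6); next start ≥ 6 → (7,8); next start ≥ 8 → (10,12); next start ≥ 12 → (21,22).
Selected 5 meetings.

5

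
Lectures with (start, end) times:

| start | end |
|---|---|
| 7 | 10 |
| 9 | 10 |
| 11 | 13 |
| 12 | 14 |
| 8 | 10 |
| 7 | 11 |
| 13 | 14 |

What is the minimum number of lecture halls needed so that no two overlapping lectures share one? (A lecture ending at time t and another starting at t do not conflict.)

Events (time:±→running): 7:+→1 7:+→2 8:+→3 9:+→4 … peak 4.

4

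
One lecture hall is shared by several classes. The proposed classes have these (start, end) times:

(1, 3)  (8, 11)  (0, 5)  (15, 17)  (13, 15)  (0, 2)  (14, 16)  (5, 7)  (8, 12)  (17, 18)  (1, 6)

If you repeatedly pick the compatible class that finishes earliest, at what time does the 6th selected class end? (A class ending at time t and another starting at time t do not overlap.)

18

Order by finish time; keep every interval that doesn't clash with the previous kept one.
Sorted by end: (0,2)  (1,3)  (0,5)  (1,6)  (5,7)  (8,11)  (8,12)  (13,15)  (14,16)  (15,17)  (17,18)
take (0,2); skip (1,3); take (5,7); take (8,11); take (13,15); take (15,17); take (17,18).
Selected: (0,2) (5,7) (8,11) (13,15) (15,17) (17,18)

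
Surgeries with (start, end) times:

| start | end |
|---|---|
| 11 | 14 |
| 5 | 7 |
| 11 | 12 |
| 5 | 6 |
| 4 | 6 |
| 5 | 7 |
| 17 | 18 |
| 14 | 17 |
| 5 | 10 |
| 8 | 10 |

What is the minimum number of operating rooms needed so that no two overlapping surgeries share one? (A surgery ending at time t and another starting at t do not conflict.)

5

Events (time:±→running): 4:+→1 5:+→2 5:+→3 5:+→4 5:+→5 … peak 5.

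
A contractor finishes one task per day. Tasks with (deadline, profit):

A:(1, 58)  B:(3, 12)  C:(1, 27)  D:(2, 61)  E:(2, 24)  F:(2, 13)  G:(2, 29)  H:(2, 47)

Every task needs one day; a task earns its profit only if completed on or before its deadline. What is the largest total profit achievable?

131

Take jobs in profit order; each goes to the latest open slot no later than its deadline.
Profit order: D=61 A=58 H=47 G=29 C=27 E=24 F=13 B=12
Assign: D→slot 2, A→slot 1, H skipped, G skipped, C skipped, E skipped, F skipped, B→slot 3.
Slots: [1:A] [2:D] [3:B]
Profit = 58 + 61 + 12 = 131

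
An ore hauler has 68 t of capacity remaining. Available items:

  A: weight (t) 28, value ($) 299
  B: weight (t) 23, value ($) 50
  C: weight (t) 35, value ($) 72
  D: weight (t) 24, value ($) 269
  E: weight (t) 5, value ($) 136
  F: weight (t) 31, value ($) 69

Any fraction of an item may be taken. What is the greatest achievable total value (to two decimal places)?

728.48

Sort by value per unit weight and fill in that order.
Order: E (136/5=27.20) > D (269/24=11.21) > A (299/28=10.68) > F (69/31=2.23) > B (50/23=2.17) > C (72/35=2.06)
Fill: take E (5 @ 136) → take D (24 @ 269) → take A (28 @ 299) → take 11/31 of F → 24.48; 68/68 used.
Total value = 728.48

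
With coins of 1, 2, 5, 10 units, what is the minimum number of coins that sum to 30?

Use the largest denomination that fits, subtract, and repeat.
30 = 3×10
Total coins = 3 = 3

3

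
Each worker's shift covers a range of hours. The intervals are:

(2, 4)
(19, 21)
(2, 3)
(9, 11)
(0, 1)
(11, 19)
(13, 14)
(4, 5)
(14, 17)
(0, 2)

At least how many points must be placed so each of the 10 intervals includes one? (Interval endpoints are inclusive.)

Sort by right endpoint; whenever an interval is uncovered, place a point at its right end.
By right end: [0,1]  [0,2]  [2,3]  [2,4]  [4,5]  [9,11]  [13,14]  [14,17]  [11,19]  [19,21]
[0,1] uncovered → point at 1; [2,3] uncovered → point at 3; [4,5] uncovered → point at 5; [9,11] uncovered → point at 11; [13,14] uncovered → point at 14; [19,21] uncovered → point at 21.
Points: 1, 3, 5, 11, 14, 21 (6 total).

6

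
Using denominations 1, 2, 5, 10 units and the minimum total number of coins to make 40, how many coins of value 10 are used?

40 − 4×10→0
Count of 10: 4

4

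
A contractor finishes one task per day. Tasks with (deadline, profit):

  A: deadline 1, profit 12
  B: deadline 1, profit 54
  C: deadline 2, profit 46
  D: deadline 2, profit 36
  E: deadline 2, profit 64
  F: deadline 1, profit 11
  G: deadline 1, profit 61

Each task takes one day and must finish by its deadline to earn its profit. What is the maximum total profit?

Sort by profit descending; place each in the latest free slot ≤ its deadline.
Profit order: E=64 G=61 B=54 C=46 D=36 A=12 F=11
Assign: E→slot 2, G→slot 1, B skipped, C skipped, D skipped, A skipped, F skipped.
Slots: [1:G] [2:E]
Profit = 61 + 64 = 125

125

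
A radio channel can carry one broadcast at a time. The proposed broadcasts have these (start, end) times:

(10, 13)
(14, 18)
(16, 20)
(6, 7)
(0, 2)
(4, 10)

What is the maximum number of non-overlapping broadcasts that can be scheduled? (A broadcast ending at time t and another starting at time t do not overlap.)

Order by finish time; keep every interval that doesn't clash with the previous kept one.
By end time: (0,2), (6,7), (4,10), (10,13), (14,18), (16,20).
Pick (0,2); next start ≥ 2 → (6,7); next start ≥ 7 → (10,13); next start ≥ 13 → (14,18).
Selected 4 broadcasts.

4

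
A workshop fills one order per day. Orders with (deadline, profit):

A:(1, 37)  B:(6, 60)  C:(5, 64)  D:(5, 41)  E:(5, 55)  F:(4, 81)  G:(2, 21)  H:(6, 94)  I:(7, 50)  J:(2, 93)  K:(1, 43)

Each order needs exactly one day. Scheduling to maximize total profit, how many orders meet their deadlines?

7

By profit: H(d6,94), J(d2,93), F(d4,81), C(d5,64), B(d6,60), E(d5,55), I(d7,50), K(d1,43), D(d5,41), A(d1,37), G(d2,21)
H→slot 6; J→slot 2; F→slot 4; C→slot 5; B→slot 3; E→slot 1; I→slot 7; K skipped; D skipped; A skipped; G skipped.
7 of 11 scheduled.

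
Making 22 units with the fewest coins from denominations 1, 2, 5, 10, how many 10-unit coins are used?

22 = 2×10 + 1×2
Count of 10: 2

2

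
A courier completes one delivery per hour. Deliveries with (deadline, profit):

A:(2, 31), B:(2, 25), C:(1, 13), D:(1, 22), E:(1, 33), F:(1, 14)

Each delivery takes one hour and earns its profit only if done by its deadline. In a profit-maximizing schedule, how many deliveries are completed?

Profit order: E=33 A=31 B=25 D=22 F=14 C=13
Assign: E→slot 1, A→slot 2, B skipped, D skipped, F skipped, C skipped.
Slots: [1:E] [2:A]
2 of 6 scheduled.

2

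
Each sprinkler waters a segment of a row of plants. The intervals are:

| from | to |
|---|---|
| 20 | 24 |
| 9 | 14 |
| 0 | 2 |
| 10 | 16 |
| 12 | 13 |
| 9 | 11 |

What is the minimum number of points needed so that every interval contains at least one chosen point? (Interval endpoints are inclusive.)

Process intervals by earliest right end; each time one isn't hit yet, stab at its right endpoint.
By right end: [0,2]  [9,11]  [12,13]  [9,14]  [10,16]  [20,24]
[0,2] uncovered → point at 2; [9,11] uncovered → point at 11; [12,13] uncovered → point at 13; [20,24] uncovered → point at 24.
Points: 2, 11, 13, 24 (4 total).

4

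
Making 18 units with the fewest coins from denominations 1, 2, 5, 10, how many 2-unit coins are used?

Use the largest denomination that fits, subtract, and repeat.
18 − 1×10→8 − 1×5→3 − 1×2→1 − 1×1→0
Count of 2: 1

1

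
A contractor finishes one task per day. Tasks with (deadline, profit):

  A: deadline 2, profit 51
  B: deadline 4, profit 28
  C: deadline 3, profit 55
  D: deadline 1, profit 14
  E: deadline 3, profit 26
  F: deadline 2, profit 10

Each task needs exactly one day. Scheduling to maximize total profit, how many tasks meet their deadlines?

4

By profit: C(d3,55), A(d2,51), B(d4,28), E(d3,26), D(d1,14), F(d2,10)
C→slot 3; A→slot 2; B→slot 4; E→slot 1; D skipped; F skipped.
4 of 6 scheduled.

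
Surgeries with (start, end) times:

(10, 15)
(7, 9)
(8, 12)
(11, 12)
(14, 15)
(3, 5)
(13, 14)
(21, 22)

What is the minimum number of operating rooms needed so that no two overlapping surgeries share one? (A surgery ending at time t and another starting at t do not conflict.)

The answer is the maximum number of intervals overlapping at any instant.
Events (time:±→running): 3:+→1 5:-→0 7:+→1 8:+→2 9:-→1 10:+→2 11:+→3 … peak 3.

3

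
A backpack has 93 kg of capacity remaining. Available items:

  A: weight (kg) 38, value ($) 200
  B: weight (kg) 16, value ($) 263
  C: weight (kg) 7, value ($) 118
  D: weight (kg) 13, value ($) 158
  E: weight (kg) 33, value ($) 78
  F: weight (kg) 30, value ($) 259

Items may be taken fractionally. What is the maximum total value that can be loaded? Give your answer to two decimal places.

940.11

Sort by value per unit weight and fill in that order.
Order: C (118/7=16.86) > B (263/16=16.44) > D (158/13=12.15) > F (259/30=8.63) > A (200/38=5.26) > E (78/33=2.36)
Fill: take C (7 @ 118) → take B (16 @ 263) → take D (13 @ 158) → take F (30 @ 259) → take 27/38 of A → 142.11; 93/93 used.
Total value = 940.11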